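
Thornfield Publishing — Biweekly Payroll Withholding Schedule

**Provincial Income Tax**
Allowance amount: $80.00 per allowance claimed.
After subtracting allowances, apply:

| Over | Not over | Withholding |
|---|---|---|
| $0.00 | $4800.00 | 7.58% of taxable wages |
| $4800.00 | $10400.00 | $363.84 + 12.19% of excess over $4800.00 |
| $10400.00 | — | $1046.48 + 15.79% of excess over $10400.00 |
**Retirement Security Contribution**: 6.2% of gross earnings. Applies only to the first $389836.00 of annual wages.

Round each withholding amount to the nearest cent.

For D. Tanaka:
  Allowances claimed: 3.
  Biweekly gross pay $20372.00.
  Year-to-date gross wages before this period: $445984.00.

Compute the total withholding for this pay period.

$2583.16

Provincial Income Tax: taxable = $20372.00 − 3×$80.00 = $20132.00
  $1046.48 + 15.79% × ($20132.00 − $10400.00) = $1046.48 + 15.79% × $9732.00 = $2583.16
Retirement Security Contribution: YTD $445984.00 ≥ cap $389836.00 → $0.00
Total: $2583.16 + $0.00 = $2583.16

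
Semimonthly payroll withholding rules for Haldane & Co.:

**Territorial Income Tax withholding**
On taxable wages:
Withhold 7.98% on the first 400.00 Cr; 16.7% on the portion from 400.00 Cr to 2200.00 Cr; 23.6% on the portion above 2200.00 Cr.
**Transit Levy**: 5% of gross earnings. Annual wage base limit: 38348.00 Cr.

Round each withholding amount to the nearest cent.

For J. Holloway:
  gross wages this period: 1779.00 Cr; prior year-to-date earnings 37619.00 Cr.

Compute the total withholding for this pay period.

298.66 Cr

Territorial Income Tax: taxable = 1779.00 Cr
  31.92 Cr + 16.7% × (1779.00 Cr − 400.00 Cr) = 31.92 Cr + 16.7% × 1379.00 Cr = 262.21 Cr
Transit Levy: cap 38348.00 Cr − YTD 37619.00 Cr = 729.00 Cr subject; 5% × 729.00 Cr = 36.45 Cr
Total: 262.21 Cr + 36.45 Cr = 298.66 Cr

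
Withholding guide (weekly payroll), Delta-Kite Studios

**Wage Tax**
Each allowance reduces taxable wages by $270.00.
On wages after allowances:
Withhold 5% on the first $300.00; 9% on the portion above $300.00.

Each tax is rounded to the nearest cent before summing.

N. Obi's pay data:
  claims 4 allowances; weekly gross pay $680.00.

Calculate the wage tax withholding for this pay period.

$0.00

Wage Tax: taxable = $680.00 − 4×$270.00 = $-400.00
  Taxable ≤ 0 → $0.00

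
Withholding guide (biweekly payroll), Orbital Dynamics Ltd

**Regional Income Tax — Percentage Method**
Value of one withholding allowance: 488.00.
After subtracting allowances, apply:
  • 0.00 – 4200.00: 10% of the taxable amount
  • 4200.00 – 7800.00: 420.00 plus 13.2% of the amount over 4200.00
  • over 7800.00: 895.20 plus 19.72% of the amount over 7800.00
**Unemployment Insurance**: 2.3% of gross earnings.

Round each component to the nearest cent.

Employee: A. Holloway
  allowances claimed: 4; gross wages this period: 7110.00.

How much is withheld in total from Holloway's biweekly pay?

709.99

Regional Income Tax: taxable = 7110.00 − 4×488.00 = 5158.00
  420.00 + 13.2% × (5158.00 − 4200.00) = 420.00 + 13.2% × 958.00 = 546.46
Unemployment Insurance: 2.3% × 7110.00 = 163.53
Total: 546.46 + 163.53 = 709.99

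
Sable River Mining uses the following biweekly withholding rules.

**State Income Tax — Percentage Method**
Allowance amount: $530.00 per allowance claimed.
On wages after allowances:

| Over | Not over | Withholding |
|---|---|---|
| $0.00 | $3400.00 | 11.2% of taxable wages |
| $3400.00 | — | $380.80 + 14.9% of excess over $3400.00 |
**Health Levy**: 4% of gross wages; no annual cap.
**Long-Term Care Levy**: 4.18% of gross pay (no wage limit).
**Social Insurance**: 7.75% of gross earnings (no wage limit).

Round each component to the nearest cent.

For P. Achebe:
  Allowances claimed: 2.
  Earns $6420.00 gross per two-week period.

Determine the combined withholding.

State Income Tax: taxable = $6420.00 − 2×$530.00 = $5360.00
  $380.80 + 14.9% × ($5360.00 − $3400.00) = $380.80 + 14.9% × $1960.00 = $672.84
Health Levy: 4% × $6420.00 = $256.80
Long-Term Care Levy: 4.18% × $6420.00 = $268.36
Social Insurance: 7.75% × $6420.00 = $497.55
Total: $672.84 + $256.80 + $268.36 + $497.55 = $1695.55

$1695.55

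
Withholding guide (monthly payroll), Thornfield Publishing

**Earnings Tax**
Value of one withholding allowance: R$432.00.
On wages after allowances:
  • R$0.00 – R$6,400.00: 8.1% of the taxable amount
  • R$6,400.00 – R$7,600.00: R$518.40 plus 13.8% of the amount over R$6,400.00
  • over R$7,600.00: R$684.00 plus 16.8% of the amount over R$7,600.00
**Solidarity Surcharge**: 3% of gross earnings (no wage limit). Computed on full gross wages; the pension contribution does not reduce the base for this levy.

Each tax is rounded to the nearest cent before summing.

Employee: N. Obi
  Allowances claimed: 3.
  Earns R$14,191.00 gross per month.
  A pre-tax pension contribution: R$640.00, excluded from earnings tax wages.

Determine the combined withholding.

Earnings Tax: taxable = R$14,191.00 − R$640.00 − 3×R$432.00 = R$12,255.00
  R$684.00 + 16.8% × (R$12,255.00 − R$7,600.00) = R$684.00 + 16.8% × R$4,655.00 = R$1,466.04
Solidarity Surcharge: 3% × R$14,191.00 = R$425.73
Total: R$1,466.04 + R$425.73 = R$1,891.77

R$1,891.77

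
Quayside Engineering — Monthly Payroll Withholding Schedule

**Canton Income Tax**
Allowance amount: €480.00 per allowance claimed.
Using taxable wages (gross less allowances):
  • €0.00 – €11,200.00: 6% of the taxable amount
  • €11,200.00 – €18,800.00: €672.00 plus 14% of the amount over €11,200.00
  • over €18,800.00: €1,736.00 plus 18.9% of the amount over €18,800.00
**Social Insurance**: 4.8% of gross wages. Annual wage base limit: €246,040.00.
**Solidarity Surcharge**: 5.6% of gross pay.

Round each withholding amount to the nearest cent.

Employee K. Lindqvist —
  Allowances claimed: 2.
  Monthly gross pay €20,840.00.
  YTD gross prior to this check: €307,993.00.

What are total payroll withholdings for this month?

€3,107.16

Canton Income Tax: taxable = €20,840.00 − 2×€480.00 = €19,880.00
  €1,736.00 + 18.9% × (€19,880.00 − €18,800.00) = €1,736.00 + 18.9% × €1,080.00 = €1,940.12
Social Insurance: YTD €307,993.00 ≥ cap €246,040.00 → €0.00
Solidarity Surcharge: 5.6% × €20,840.00 = €1,167.04
Total: €1,940.12 + €0.00 + €1,167.04 = €3,107.16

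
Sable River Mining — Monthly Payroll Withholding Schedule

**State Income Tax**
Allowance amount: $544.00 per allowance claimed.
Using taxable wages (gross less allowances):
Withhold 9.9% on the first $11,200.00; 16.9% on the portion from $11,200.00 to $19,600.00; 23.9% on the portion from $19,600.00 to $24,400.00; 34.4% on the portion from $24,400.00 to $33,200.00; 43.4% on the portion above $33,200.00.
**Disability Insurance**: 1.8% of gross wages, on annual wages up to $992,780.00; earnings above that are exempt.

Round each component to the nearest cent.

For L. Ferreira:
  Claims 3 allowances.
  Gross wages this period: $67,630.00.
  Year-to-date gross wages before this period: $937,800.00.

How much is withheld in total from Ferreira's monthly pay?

State Income Tax: taxable = $67,630.00 − 3×$544.00 = $65,998.00
  $6,702.80 + 43.4% × ($65,998.00 − $33,200.00) = $6,702.80 + 43.4% × $32,798.00 = $20,937.13
Disability Insurance: cap $992,780.00 − YTD $937,800.00 = $54,980.00 subject; 1.8% × $54,980.00 = $989.64
Total: $20,937.13 + $989.64 = $21,926.77

$21,926.77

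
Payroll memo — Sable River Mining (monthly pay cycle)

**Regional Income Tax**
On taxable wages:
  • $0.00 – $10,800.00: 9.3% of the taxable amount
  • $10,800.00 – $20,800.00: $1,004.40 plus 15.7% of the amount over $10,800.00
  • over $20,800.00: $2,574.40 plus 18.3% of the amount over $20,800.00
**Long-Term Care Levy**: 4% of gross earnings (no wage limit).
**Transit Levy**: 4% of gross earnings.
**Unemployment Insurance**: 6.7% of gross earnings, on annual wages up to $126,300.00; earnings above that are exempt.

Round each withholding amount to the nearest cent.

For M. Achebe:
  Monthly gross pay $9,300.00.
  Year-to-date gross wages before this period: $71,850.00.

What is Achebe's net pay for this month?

Regional Income Tax: taxable = $9,300.00
  9.3% × $9,300.00 = $864.90
Long-Term Care Levy: 4% × $9,300.00 = $372.00
Transit Levy: 4% × $9,300.00 = $372.00
Unemployment Insurance: 6.7% × $9,300.00 = $623.10
Total withheld: $864.90 + $372.00 + $372.00 + $623.10 = $2,232.00
Net pay: $9,300.00 − $2,232.00 = $7,068.00

$7,068.00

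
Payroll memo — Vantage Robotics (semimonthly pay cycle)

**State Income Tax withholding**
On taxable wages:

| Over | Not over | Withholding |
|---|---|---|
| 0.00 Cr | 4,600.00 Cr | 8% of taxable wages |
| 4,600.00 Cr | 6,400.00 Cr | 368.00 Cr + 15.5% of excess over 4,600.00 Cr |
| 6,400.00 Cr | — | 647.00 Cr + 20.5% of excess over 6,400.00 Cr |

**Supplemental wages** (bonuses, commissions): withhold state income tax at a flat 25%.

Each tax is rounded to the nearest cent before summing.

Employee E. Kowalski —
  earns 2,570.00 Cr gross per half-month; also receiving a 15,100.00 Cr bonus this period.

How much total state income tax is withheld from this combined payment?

State Income Tax: taxable = 2,570.00 Cr
  8% × 2,570.00 Cr = 205.60 Cr
Supplemental (25% flat on bonus): 25% × 15,100.00 Cr = 3,775.00 Cr
Total state income tax: 205.60 Cr + 3,775.00 Cr = 3,980.60 Cr

3,980.60 Cr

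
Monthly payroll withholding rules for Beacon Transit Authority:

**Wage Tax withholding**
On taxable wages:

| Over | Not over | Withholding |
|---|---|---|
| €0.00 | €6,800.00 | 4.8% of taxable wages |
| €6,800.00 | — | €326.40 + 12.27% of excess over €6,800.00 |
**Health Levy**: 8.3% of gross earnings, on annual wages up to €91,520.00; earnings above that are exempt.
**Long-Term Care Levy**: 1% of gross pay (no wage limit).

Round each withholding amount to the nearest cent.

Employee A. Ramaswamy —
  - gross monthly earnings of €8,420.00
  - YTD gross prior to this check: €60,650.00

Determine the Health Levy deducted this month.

€698.86

Health Levy: 8.3% × €8,420.00 = €698.86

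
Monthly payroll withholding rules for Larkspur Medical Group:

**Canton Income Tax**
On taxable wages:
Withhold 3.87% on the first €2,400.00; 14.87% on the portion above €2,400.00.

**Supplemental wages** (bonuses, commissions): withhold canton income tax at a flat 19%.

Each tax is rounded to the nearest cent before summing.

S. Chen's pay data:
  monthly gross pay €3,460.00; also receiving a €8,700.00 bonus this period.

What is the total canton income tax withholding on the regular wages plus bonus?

€1,903.50

Canton Income Tax: taxable = €3,460.00
  €92.88 + 14.87% × (€3,460.00 − €2,400.00) = €92.88 + 14.87% × €1,060.00 = €250.50
Supplemental (19% flat on bonus): 19% × €8,700.00 = €1,653.00
Total canton income tax: €250.50 + €1,653.00 = €1,903.50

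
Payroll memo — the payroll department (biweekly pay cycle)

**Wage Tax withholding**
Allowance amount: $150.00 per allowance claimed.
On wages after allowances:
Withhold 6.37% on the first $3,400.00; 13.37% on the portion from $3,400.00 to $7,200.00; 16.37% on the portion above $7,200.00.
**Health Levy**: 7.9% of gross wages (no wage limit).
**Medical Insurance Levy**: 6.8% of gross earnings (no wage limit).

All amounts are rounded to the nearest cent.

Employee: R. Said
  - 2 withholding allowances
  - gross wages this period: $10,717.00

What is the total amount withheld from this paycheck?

Wage Tax: taxable = $10,717.00 − 2×$150.00 = $10,417.00
  $724.64 + 16.37% × ($10,417.00 − $7,200.00) = $724.64 + 16.37% × $3,217.00 = $1,251.26
Health Levy: 7.9% × $10,717.00 = $846.64
Medical Insurance Levy: 6.8% × $10,717.00 = $728.76
Total: $1,251.26 + $846.64 + $728.76 = $2,826.66

$2,826.66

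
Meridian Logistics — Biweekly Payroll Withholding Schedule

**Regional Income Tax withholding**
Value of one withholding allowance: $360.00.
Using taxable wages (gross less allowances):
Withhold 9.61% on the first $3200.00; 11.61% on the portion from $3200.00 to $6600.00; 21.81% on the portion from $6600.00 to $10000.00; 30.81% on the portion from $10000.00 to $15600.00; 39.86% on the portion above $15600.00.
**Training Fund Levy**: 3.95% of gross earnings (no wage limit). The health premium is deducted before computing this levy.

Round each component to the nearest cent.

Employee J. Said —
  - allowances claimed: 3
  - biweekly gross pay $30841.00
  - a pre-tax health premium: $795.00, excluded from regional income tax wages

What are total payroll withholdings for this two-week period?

$9683.67

Regional Income Tax: taxable = $30841.00 − $795.00 − 3×$360.00 = $28966.00
  $3169.16 + 39.86% × ($28966.00 − $15600.00) = $3169.16 + 39.86% × $13366.00 = $8496.85
Training Fund Levy: 3.95% × $30046.00 = $1186.82
Total: $8496.85 + $1186.82 = $9683.67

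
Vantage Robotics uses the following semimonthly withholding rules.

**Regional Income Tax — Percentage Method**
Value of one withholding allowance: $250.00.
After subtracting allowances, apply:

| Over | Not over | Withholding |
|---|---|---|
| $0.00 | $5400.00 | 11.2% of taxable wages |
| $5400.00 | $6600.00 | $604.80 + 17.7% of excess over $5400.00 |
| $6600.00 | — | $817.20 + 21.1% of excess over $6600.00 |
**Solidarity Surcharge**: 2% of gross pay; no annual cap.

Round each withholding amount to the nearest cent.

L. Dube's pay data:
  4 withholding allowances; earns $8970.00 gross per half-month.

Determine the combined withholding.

Regional Income Tax: taxable = $8970.00 − 4×$250.00 = $7970.00
  $817.20 + 21.1% × ($7970.00 − $6600.00) = $817.20 + 21.1% × $1370.00 = $1106.27
Solidarity Surcharge: 2% × $8970.00 = $179.40
Total: $1106.27 + $179.40 = $1285.67

$1285.67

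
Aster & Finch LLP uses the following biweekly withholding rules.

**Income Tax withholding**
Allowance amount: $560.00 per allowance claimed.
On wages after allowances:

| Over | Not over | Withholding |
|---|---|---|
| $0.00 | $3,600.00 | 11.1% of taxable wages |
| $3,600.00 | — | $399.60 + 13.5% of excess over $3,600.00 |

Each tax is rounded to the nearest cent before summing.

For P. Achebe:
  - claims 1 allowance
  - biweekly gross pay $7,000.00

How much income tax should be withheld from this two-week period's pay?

Income Tax: taxable = $7,000.00 − 1×$560.00 = $6,440.00
  $399.60 + 13.5% × ($6,440.00 − $3,600.00) = $399.60 + 13.5% × $2,840.00 = $783.00

$783.00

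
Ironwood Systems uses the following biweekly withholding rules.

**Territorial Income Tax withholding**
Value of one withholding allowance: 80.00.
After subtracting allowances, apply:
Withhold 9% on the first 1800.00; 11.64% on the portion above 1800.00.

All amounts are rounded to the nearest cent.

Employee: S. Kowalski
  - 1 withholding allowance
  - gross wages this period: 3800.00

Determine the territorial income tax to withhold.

Territorial Income Tax: taxable = 3800.00 − 1×80.00 = 3720.00
  162.00 + 11.64% × (3720.00 − 1800.00) = 162.00 + 11.64% × 1920.00 = 385.49

385.49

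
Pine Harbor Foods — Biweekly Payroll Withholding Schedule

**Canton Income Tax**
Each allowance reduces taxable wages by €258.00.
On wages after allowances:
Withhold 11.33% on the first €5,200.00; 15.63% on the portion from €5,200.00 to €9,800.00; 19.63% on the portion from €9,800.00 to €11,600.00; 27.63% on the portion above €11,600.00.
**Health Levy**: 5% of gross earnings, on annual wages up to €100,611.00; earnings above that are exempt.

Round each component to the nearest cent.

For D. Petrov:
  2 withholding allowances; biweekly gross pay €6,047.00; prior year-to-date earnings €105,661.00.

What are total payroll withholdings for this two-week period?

€640.90

Canton Income Tax: taxable = €6,047.00 − 2×€258.00 = €5,531.00
  €589.16 + 15.63% × (€5,531.00 − €5,200.00) = €589.16 + 15.63% × €331.00 = €640.90
Health Levy: YTD €105,661.00 ≥ cap €100,611.00 → €0.00
Total: €640.90 + €0.00 = €640.90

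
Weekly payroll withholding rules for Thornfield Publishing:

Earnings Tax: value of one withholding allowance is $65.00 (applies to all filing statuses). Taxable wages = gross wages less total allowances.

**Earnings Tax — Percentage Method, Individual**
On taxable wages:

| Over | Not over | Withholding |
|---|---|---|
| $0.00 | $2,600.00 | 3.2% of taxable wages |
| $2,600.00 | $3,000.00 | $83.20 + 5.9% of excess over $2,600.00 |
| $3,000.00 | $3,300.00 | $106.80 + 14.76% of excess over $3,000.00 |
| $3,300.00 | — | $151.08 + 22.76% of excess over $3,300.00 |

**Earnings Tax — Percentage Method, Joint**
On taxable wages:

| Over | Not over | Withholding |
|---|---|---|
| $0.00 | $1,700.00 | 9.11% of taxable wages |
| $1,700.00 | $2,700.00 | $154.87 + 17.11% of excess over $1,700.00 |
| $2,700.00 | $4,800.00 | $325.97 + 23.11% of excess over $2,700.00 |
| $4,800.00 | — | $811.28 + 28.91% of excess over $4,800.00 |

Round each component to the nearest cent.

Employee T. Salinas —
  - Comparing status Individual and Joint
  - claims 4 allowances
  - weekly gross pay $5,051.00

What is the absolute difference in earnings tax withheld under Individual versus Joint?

$318.77

Earnings Tax (Individual): taxable = $5,051.00 − 4×$65.00 = $4,791.00
  $151.08 + 22.76% × ($4,791.00 − $3,300.00) = $151.08 + 22.76% × $1,491.00 = $490.43
Earnings Tax (Joint): taxable = $5,051.00 − 4×$65.00 = $4,791.00
  $325.97 + 23.11% × ($4,791.00 − $2,700.00) = $325.97 + 23.11% × $2,091.00 = $809.20
Difference: |$490.43 − $809.20| = $318.77 (higher under Joint)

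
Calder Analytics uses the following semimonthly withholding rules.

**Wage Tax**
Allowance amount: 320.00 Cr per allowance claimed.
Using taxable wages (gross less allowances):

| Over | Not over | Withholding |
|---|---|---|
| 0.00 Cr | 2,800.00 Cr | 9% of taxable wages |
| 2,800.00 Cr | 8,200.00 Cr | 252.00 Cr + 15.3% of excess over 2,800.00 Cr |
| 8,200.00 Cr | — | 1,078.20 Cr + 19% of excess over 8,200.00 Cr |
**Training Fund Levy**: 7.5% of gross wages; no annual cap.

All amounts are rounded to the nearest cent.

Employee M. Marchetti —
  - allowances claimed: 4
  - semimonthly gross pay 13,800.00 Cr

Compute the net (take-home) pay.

Wage Tax: taxable = 13,800.00 Cr − 4×320.00 Cr = 12,520.00 Cr
  1,078.20 Cr + 19% × (12,520.00 Cr − 8,200.00 Cr) = 1,078.20 Cr + 19% × 4,320.00 Cr = 1,899.00 Cr
Training Fund Levy: 7.5% × 13,800.00 Cr = 1,035.00 Cr
Total withheld: 1,899.00 Cr + 1,035.00 Cr = 2,934.00 Cr
Net pay: 13,800.00 Cr − 2,934.00 Cr = 10,866.00 Cr

10,866.00 Cr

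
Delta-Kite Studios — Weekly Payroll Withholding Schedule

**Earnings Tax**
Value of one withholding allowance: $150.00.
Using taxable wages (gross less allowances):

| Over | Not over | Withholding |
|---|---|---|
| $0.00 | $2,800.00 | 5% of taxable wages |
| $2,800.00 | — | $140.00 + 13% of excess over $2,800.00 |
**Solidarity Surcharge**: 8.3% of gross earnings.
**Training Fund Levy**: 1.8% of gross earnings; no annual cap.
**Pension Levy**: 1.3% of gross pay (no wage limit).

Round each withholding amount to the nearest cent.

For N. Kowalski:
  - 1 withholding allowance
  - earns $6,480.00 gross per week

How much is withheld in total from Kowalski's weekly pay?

$1,337.62

Earnings Tax: taxable = $6,480.00 − 1×$150.00 = $6,330.00
  $140.00 + 13% × ($6,330.00 − $2,800.00) = $140.00 + 13% × $3,530.00 = $598.90
Solidarity Surcharge: 8.3% × $6,480.00 = $537.84
Training Fund Levy: 1.8% × $6,480.00 = $116.64
Pension Levy: 1.3% × $6,480.00 = $84.24
Total: $598.90 + $537.84 + $116.64 + $84.24 = $1,337.62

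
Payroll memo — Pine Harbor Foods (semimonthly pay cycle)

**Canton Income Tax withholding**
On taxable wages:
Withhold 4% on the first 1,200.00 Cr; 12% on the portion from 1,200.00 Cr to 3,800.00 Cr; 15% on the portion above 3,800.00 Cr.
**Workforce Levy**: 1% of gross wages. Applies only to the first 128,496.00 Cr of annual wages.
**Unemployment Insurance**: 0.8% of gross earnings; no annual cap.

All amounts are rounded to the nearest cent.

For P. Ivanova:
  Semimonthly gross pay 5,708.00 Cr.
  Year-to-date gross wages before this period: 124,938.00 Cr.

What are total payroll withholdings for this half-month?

Canton Income Tax: taxable = 5,708.00 Cr
  360.00 Cr + 15% × (5,708.00 Cr − 3,800.00 Cr) = 360.00 Cr + 15% × 1,908.00 Cr = 646.20 Cr
Workforce Levy: cap 128,496.00 Cr − YTD 124,938.00 Cr = 3,558.00 Cr subject; 1% × 3,558.00 Cr = 35.58 Cr
Unemployment Insurance: 0.8% × 5,708.00 Cr = 45.66 Cr
Total: 646.20 Cr + 35.58 Cr + 45.66 Cr = 727.44 Cr

727.44 Cr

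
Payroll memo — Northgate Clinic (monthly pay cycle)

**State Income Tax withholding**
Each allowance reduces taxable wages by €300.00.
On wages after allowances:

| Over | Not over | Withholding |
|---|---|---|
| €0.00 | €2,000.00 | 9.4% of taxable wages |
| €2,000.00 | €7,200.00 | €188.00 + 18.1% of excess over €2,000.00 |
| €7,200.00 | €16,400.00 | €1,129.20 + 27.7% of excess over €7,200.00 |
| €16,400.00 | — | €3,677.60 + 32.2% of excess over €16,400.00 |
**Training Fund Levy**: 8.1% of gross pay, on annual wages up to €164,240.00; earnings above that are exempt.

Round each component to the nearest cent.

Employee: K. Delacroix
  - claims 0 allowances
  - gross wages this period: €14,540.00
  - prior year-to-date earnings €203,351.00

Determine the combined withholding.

State Income Tax: taxable = €14,540.00
  €1,129.20 + 27.7% × (€14,540.00 − €7,200.00) = €1,129.20 + 27.7% × €7,340.00 = €3,162.38
Training Fund Levy: YTD €203,351.00 ≥ cap €164,240.00 → €0.00
Total: €3,162.38 + €0.00 = €3,162.38

€3,162.38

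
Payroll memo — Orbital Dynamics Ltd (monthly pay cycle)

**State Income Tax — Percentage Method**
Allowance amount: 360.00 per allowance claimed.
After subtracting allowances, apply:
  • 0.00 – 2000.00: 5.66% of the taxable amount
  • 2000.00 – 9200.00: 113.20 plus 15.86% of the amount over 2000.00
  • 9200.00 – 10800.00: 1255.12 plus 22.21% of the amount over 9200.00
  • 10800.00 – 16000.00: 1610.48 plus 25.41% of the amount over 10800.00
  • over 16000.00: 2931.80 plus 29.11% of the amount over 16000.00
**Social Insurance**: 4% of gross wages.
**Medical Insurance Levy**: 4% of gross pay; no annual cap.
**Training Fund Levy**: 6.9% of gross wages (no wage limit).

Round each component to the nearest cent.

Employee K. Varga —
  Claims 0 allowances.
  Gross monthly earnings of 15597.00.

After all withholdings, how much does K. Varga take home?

10443.65

State Income Tax: taxable = 15597.00
  1610.48 + 25.41% × (15597.00 − 10800.00) = 1610.48 + 25.41% × 4797.00 = 2829.40
Social Insurance: 4% × 15597.00 = 623.88
Medical Insurance Levy: 4% × 15597.00 = 623.88
Training Fund Levy: 6.9% × 15597.00 = 1076.19
Total withheld: 2829.40 + 623.88 + 623.88 + 1076.19 = 5153.35
Net pay: 15597.00 − 5153.35 = 10443.65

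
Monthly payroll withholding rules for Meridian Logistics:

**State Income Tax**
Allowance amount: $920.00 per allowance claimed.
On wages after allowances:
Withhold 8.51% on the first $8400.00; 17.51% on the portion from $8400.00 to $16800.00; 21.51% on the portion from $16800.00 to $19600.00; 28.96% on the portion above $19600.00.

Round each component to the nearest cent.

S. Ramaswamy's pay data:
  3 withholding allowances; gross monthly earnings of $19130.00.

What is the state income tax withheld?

State Income Tax: taxable = $19130.00 − 3×$920.00 = $16370.00
  $714.84 + 17.51% × ($16370.00 − $8400.00) = $714.84 + 17.51% × $7970.00 = $2110.39

$2110.39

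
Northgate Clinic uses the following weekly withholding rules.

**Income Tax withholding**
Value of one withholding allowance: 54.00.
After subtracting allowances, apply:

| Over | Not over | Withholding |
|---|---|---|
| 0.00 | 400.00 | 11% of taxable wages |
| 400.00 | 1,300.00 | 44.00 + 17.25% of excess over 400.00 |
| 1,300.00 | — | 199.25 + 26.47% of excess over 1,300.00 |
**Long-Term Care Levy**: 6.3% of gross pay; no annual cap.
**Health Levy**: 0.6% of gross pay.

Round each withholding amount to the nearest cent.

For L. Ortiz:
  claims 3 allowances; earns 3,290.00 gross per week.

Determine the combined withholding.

910.13

Income Tax: taxable = 3,290.00 − 3×54.00 = 3,128.00
  199.25 + 26.47% × (3,128.00 − 1,300.00) = 199.25 + 26.47% × 1,828.00 = 683.12
Long-Term Care Levy: 6.3% × 3,290.00 = 207.27
Health Levy: 0.6% × 3,290.00 = 19.74
Total: 683.12 + 207.27 + 19.74 = 910.13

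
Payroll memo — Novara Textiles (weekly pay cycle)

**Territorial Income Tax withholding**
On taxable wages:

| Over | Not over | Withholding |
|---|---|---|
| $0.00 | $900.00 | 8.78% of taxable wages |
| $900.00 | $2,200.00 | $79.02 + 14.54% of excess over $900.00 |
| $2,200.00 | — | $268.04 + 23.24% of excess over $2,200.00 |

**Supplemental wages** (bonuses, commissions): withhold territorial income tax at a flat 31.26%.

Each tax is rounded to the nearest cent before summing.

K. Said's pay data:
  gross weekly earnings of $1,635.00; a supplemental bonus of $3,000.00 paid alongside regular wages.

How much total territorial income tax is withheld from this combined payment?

$1,123.69

Territorial Income Tax: taxable = $1,635.00
  $79.02 + 14.54% × ($1,635.00 − $900.00) = $79.02 + 14.54% × $735.00 = $185.89
Supplemental (31.26% flat on bonus): 31.26% × $3,000.00 = $937.80
Total territorial income tax: $185.89 + $937.80 = $1,123.69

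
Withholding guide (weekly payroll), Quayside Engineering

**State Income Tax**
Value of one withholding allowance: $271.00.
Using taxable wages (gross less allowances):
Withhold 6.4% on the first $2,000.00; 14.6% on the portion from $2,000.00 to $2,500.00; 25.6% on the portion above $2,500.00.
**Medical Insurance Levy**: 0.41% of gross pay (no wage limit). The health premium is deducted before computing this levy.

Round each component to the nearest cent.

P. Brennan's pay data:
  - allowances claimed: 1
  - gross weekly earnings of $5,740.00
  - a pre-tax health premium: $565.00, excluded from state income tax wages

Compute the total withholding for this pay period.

State Income Tax: taxable = $5,740.00 − $565.00 − 1×$271.00 = $4,904.00
  $201.00 + 25.6% × ($4,904.00 − $2,500.00) = $201.00 + 25.6% × $2,404.00 = $816.42
Medical Insurance Levy: 0.41% × $5,175.00 = $21.22
Total: $816.42 + $21.22 = $837.64

$837.64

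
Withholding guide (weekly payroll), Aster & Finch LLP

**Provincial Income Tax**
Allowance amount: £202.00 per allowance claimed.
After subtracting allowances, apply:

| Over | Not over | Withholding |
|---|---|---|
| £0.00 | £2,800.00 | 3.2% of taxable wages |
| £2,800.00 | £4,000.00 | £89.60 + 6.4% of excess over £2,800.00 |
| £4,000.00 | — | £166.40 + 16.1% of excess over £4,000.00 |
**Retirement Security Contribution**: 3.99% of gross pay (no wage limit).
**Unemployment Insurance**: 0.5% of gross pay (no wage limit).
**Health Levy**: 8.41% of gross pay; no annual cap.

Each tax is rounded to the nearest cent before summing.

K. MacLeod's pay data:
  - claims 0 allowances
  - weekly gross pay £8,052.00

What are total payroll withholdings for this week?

Provincial Income Tax: taxable = £8,052.00
  £166.40 + 16.1% × (£8,052.00 − £4,000.00) = £166.40 + 16.1% × £4,052.00 = £818.77
Retirement Security Contribution: 3.99% × £8,052.00 = £321.27
Unemployment Insurance: 0.5% × £8,052.00 = £40.26
Health Levy: 8.41% × £8,052.00 = £677.17
Total: £818.77 + £321.27 + £40.26 + £677.17 = £1,857.47

£1,857.47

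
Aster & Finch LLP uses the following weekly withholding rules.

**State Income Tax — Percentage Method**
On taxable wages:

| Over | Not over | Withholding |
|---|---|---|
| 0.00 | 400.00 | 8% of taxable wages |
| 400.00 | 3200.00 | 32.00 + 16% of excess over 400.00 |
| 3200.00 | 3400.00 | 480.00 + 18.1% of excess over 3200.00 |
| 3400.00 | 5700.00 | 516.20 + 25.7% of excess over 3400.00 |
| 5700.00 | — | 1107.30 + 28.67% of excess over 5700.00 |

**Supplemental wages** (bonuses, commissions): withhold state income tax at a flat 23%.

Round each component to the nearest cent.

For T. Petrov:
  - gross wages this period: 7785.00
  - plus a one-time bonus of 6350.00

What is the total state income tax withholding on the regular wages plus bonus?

3165.57

State Income Tax: taxable = 7785.00
  1107.30 + 28.67% × (7785.00 − 5700.00) = 1107.30 + 28.67% × 2085.00 = 1705.07
Supplemental (23% flat on bonus): 23% × 6350.00 = 1460.50
Total state income tax: 1705.07 + 1460.50 = 3165.57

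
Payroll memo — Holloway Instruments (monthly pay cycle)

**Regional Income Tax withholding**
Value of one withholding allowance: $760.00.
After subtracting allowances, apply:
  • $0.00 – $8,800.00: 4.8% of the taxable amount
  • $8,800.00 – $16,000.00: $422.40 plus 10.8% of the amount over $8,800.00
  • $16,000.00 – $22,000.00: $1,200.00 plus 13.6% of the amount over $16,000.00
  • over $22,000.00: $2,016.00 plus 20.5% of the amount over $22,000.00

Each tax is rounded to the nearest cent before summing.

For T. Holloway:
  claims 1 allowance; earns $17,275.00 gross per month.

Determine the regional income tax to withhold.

Regional Income Tax: taxable = $17,275.00 − 1×$760.00 = $16,515.00
  $1,200.00 + 13.6% × ($16,515.00 − $16,000.00) = $1,200.00 + 13.6% × $515.00 = $1,270.04

$1,270.04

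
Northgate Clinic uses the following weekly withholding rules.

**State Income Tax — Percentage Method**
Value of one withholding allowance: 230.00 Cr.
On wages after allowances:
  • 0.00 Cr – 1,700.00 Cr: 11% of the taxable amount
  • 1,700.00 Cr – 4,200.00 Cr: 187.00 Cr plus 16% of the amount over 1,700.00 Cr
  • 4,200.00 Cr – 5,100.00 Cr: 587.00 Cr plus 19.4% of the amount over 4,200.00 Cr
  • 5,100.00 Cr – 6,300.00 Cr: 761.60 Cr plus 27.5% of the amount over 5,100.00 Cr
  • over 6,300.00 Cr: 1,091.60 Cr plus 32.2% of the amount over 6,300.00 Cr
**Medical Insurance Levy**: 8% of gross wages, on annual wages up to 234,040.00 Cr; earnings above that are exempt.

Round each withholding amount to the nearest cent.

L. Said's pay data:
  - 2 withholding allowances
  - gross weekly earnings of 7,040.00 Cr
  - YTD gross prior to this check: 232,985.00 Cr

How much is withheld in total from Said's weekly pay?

1,266.16 Cr

State Income Tax: taxable = 7,040.00 Cr − 2×230.00 Cr = 6,580.00 Cr
  1,091.60 Cr + 32.2% × (6,580.00 Cr − 6,300.00 Cr) = 1,091.60 Cr + 32.2% × 280.00 Cr = 1,181.76 Cr
Medical Insurance Levy: cap 234,040.00 Cr − YTD 232,985.00 Cr = 1,055.00 Cr subject; 8% × 1,055.00 Cr = 84.40 Cr
Total: 1,181.76 Cr + 84.40 Cr = 1,266.16 Cr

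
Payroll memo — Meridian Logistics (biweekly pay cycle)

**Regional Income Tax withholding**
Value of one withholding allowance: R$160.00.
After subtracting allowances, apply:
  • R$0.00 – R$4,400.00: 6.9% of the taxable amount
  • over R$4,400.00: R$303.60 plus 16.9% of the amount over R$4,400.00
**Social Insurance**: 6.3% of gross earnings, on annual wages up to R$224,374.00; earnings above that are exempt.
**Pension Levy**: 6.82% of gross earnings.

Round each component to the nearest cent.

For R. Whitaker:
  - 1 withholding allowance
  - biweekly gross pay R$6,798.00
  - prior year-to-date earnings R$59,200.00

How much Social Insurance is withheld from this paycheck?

R$428.27

Social Insurance: 6.3% × R$6,798.00 = R$428.27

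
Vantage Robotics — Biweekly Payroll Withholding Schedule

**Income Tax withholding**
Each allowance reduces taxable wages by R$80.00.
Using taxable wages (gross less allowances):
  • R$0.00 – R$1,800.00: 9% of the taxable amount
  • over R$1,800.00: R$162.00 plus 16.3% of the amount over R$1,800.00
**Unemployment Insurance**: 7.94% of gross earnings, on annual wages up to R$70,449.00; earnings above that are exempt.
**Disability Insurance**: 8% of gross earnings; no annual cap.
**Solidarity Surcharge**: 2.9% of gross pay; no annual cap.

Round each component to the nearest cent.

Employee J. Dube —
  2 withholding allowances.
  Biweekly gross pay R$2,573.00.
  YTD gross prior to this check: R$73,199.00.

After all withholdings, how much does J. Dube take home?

R$2,030.62

Income Tax: taxable = R$2,573.00 − 2×R$80.00 = R$2,413.00
  R$162.00 + 16.3% × (R$2,413.00 − R$1,800.00) = R$162.00 + 16.3% × R$613.00 = R$261.92
Unemployment Insurance: YTD R$73,199.00 ≥ cap R$70,449.00 → R$0.00
Disability Insurance: 8% × R$2,573.00 = R$205.84
Solidarity Surcharge: 2.9% × R$2,573.00 = R$74.62
Total withheld: R$261.92 + R$0.00 + R$205.84 + R$74.62 = R$542.38
Net pay: R$2,573.00 − R$542.38 = R$2,030.62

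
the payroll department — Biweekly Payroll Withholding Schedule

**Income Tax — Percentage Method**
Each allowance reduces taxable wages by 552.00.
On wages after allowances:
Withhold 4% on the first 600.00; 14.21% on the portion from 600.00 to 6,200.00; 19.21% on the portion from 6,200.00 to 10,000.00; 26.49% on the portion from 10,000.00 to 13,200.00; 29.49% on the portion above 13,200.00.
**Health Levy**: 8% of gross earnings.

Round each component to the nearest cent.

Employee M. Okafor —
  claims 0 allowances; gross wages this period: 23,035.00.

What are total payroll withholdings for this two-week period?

7,140.56

Income Tax: taxable = 23,035.00
  2,397.42 + 29.49% × (23,035.00 − 13,200.00) = 2,397.42 + 29.49% × 9,835.00 = 5,297.76
Health Levy: 8% × 23,035.00 = 1,842.80
Total: 5,297.76 + 1,842.80 = 7,140.56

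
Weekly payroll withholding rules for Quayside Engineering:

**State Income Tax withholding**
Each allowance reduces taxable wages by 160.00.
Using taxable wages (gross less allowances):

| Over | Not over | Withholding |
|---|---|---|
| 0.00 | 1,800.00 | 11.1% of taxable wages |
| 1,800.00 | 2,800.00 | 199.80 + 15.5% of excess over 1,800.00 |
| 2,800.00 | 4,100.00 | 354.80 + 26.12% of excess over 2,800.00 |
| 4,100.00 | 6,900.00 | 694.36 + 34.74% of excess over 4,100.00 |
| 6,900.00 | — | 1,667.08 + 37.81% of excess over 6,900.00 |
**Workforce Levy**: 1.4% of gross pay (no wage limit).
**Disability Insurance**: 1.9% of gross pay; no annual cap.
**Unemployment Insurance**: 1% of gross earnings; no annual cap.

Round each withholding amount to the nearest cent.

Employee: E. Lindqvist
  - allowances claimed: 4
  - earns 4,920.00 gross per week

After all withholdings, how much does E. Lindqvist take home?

3,951.55

State Income Tax: taxable = 4,920.00 − 4×160.00 = 4,280.00
  694.36 + 34.74% × (4,280.00 − 4,100.00) = 694.36 + 34.74% × 180.00 = 756.89
Workforce Levy: 1.4% × 4,920.00 = 68.88
Disability Insurance: 1.9% × 4,920.00 = 93.48
Unemployment Insurance: 1% × 4,920.00 = 49.20
Total withheld: 756.89 + 68.88 + 93.48 + 49.20 = 968.45
Net pay: 4,920.00 − 968.45 = 3,951.55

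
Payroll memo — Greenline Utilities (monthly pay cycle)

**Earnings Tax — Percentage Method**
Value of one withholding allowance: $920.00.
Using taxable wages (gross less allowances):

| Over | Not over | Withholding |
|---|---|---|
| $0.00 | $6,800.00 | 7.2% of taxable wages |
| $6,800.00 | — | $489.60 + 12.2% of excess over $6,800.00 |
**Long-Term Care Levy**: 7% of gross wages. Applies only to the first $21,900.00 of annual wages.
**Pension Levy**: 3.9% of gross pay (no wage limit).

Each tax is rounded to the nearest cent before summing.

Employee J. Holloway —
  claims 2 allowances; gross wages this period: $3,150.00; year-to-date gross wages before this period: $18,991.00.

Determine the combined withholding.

Earnings Tax: taxable = $3,150.00 − 2×$920.00 = $1,310.00
  7.2% × $1,310.00 = $94.32
Long-Term Care Levy: cap $21,900.00 − YTD $18,991.00 = $2,909.00 subject; 7% × $2,909.00 = $203.63
Pension Levy: 3.9% × $3,150.00 = $122.85
Total: $94.32 + $203.63 + $122.85 = $420.80

$420.80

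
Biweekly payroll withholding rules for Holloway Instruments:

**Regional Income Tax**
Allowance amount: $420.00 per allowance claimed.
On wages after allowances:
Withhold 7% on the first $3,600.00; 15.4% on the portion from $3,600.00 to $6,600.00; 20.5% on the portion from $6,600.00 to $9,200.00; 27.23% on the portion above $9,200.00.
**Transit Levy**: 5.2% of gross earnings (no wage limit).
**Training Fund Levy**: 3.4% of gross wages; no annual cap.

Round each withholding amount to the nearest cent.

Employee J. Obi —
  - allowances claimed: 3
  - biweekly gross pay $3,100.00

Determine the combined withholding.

Regional Income Tax: taxable = $3,100.00 − 3×$420.00 = $1,840.00
  7% × $1,840.00 = $128.80
Transit Levy: 5.2% × $3,100.00 = $161.20
Training Fund Levy: 3.4% × $3,100.00 = $105.40
Total: $128.80 + $161.20 + $105.40 = $395.40

$395.40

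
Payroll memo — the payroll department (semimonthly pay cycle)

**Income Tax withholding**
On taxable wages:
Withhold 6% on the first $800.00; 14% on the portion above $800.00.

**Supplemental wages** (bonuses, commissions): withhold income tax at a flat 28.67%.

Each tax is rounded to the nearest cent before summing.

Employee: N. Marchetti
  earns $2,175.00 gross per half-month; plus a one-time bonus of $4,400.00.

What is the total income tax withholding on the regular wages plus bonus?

Income Tax: taxable = $2,175.00
  $48.00 + 14% × ($2,175.00 − $800.00) = $48.00 + 14% × $1,375.00 = $240.50
Supplemental (28.67% flat on bonus): 28.67% × $4,400.00 = $1,261.48
Total income tax: $240.50 + $1,261.48 = $1,501.98

$1,501.98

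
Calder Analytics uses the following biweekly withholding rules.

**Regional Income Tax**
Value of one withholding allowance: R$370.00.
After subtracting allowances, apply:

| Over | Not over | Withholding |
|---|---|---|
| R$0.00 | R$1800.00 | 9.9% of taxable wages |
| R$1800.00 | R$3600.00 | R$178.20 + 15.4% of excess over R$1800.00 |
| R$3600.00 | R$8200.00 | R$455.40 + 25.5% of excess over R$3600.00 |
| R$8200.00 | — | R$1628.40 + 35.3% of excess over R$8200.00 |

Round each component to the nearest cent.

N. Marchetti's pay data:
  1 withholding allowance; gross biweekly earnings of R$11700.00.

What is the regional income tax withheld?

R$2733.29

Regional Income Tax: taxable = R$11700.00 − 1×R$370.00 = R$11330.00
  R$1628.40 + 35.3% × (R$11330.00 − R$8200.00) = R$1628.40 + 35.3% × R$3130.00 = R$2733.29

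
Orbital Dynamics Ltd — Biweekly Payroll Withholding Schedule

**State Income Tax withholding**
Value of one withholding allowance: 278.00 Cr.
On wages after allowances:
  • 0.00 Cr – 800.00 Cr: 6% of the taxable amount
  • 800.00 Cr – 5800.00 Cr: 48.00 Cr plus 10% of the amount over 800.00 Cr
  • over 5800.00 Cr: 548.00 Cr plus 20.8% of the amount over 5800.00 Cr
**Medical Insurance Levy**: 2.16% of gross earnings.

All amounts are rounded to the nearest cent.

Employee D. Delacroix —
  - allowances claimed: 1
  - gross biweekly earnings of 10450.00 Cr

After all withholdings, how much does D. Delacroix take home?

State Income Tax: taxable = 10450.00 Cr − 1×278.00 Cr = 10172.00 Cr
  548.00 Cr + 20.8% × (10172.00 Cr − 5800.00 Cr) = 548.00 Cr + 20.8% × 4372.00 Cr = 1457.38 Cr
Medical Insurance Levy: 2.16% × 10450.00 Cr = 225.72 Cr
Total withheld: 1457.38 Cr + 225.72 Cr = 1683.10 Cr
Net pay: 10450.00 Cr − 1683.10 Cr = 8766.90 Cr

8766.90 Cr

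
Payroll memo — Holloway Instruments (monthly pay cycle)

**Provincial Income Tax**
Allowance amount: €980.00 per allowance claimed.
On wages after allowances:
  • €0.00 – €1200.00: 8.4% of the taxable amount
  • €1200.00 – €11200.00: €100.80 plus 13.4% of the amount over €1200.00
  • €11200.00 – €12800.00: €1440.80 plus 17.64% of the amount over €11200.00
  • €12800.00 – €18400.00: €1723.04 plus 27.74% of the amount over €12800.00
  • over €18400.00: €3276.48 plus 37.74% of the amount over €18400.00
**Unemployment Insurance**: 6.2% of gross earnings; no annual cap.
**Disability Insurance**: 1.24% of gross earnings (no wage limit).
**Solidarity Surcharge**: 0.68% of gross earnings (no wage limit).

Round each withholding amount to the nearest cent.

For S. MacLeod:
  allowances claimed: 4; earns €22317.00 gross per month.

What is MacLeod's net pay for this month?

€17229.21

Provincial Income Tax: taxable = €22317.00 − 4×€980.00 = €18397.00
  €1723.04 + 27.74% × (€18397.00 − €12800.00) = €1723.04 + 27.74% × €5597.00 = €3275.65
Unemployment Insurance: 6.2% × €22317.00 = €1383.65
Disability Insurance: 1.24% × €22317.00 = €276.73
Solidarity Surcharge: 0.68% × €22317.00 = €151.76
Total withheld: €3275.65 + €1383.65 + €276.73 + €151.76 = €5087.79
Net pay: €22317.00 − €5087.79 = €17229.21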